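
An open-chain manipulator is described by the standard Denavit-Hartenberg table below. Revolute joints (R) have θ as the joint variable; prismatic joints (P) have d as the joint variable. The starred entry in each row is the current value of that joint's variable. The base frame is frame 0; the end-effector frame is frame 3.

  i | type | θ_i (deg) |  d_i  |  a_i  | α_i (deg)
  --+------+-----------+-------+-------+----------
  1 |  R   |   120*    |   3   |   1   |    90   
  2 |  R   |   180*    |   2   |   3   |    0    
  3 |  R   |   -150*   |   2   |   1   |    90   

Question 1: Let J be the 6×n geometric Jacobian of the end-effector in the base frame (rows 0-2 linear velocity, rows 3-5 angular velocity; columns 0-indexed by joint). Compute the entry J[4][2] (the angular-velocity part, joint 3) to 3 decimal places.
axis z_2 = (0.8660,0.5000,0.0000); lever o_n−o_2 = (1.2990,1.7500,0.5000)
cross product → J_v[:, 2] = (0.2500,-0.4330,0.8660)
J_ω[:, 2] = z_2
entry J[4][2] = 0.5000

0.500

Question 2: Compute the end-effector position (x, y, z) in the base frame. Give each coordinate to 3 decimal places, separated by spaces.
4.031 1.018 3.500

after link 1: o_1 = (-0.5000, 0.8660, 3.0000)
after link 2: o_2 = (2.7321, -0.7321, 3.0000)
after link 3: o_3 = (4.0311, 1.0179, 3.5000)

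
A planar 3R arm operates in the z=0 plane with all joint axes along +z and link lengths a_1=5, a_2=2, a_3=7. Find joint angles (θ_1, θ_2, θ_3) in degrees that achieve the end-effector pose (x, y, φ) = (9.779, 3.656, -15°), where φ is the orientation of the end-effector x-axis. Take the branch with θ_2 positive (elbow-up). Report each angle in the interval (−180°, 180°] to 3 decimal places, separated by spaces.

wrist centre = target − a_3·(cos φ, sin φ) = (3.0175, 5.4677)
cos θ_2 = (39.0015−5²−2²)/(2·5·2) = 0.5001; θ_2 = 59.9949° (elbow-up)
β = atan2(5.4677,3.0175) = 61.1067°; ψ = atan2(1.7320,6.0002) = 16.1009°
θ_1 = β − ψ = 45.0057°
θ_3 = φ − θ_1 − θ_2 = -120.0007° (wrapped to (-180°,180°])

45.006 59.995 -120.001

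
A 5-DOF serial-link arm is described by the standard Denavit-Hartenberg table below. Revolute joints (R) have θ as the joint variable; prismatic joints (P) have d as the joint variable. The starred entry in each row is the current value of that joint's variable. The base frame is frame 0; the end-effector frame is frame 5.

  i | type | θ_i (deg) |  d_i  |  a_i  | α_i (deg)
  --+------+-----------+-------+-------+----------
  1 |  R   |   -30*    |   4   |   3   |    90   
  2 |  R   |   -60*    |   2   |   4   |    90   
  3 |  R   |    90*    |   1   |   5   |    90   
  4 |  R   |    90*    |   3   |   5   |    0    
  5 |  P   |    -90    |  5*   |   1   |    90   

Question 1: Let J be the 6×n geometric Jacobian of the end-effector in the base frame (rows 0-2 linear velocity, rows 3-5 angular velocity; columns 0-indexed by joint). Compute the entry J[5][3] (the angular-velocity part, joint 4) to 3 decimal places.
axis z_3 = (0.4330,-0.2500,-0.8660); lever o_n−o_3 = (-0.7859,-0.7010,-9.4282)
cross product → J_v[:, 3] = (1.7500,4.7631,-0.5000)
J_ω[:, 3] = z_3
entry J[5][3] = -0.8660

-0.866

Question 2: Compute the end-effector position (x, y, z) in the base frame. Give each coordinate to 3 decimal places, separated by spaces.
-0.706 -8.830 -9.392

after link 1: o_1 = (2.5981, -1.5000, 4.0000)
after link 2: o_2 = (3.3301, -4.2321, 0.5359)
after link 3: o_3 = (0.0801, -8.1292, 0.0359)
after link 4: o_4 = (-2.3708, -6.7141, -5.0622)
after link 5: o_5 = (-0.7058, -8.8301, -9.3923)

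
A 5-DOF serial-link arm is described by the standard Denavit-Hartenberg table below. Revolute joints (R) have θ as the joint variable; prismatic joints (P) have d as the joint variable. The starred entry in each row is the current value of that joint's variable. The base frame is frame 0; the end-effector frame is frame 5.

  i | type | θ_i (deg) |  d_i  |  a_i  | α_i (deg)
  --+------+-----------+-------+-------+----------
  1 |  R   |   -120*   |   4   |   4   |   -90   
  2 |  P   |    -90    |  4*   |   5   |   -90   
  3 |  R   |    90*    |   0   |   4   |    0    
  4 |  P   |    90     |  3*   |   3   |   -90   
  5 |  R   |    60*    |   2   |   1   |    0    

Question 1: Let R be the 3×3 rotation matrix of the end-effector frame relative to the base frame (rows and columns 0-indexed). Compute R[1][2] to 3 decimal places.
-0.500

End-effector z-axis (col 2 of R) = (0.8660,-0.5000,-0.0000)
R[1][2] = -0.5000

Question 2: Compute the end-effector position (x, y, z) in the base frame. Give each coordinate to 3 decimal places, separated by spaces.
-1.335 -6.312 5.500

after link 1: o_1 = (-2.0000, -3.4641, 4.0000)
after link 2: o_2 = (1.4641, -5.4641, 9.0000)
after link 3: o_3 = (-2.0000, -3.4641, 9.0000)
after link 4: o_4 = (-3.5000, -6.0622, 6.0000)
after link 5: o_5 = (-1.3349, -6.3122, 5.5000)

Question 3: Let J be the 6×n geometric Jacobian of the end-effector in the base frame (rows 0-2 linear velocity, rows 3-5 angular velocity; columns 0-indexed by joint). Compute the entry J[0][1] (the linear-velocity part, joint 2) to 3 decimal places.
prismatic axis z_1 = (0.8660,-0.5000,0.0000)
J_v[:, 1] = z_1; J_ω[:, 1] = (0,0,0)
entry J[0][1] = 0.8660

0.866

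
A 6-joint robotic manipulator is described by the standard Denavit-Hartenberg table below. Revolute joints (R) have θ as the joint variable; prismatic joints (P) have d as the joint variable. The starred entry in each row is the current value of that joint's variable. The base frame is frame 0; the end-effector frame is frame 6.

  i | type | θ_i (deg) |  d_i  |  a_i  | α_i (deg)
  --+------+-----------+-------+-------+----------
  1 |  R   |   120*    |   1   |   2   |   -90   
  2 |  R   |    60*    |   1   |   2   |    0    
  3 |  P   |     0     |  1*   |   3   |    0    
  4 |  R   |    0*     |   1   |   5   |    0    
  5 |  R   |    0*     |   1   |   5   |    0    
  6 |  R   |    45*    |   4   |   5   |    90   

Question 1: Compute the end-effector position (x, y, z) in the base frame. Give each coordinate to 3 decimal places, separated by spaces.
-11.031 3.107 -16.820

after link 1: o_1 = (-1.0000, 1.7321, 1.0000)
after link 2: o_2 = (-2.3660, 2.0981, -0.7321)
after link 3: o_3 = (-3.9821, 2.8971, -3.3301)
after link 4: o_4 = (-6.0981, 4.5622, -7.6603)
after link 5: o_5 = (-8.2141, 6.2272, -11.9904)
after link 6: o_6 = (-11.0312, 3.1065, -16.8200)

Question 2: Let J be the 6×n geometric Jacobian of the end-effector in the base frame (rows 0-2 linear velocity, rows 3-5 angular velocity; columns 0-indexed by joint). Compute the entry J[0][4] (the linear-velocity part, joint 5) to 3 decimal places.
4.580

axis z_4 = (-0.8660,-0.5000,0.0000); lever o_n−o_4 = (-4.9331,-1.4557,-9.1598)
cross product → J_v[:, 4] = (4.5799,-7.9326,-1.2059)
J_ω[:, 4] = z_4
entry J[0][4] = 4.5799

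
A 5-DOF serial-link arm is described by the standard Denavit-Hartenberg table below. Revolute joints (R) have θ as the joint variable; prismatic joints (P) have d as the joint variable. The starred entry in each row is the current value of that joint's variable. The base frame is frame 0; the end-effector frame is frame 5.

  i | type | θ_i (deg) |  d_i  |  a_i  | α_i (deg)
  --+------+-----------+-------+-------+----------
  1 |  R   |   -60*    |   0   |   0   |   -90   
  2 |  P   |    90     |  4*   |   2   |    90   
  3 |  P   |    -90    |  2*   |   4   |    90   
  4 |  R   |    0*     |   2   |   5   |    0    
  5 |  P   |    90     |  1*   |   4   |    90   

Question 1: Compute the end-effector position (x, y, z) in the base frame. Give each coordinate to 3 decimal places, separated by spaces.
after link 1: o_1 = (0.0000, 0.0000, 0.0000)
after link 2: o_2 = (3.4641, 2.0000, -2.0000)
after link 3: o_3 = (1.0000, -1.7321, -2.0000)
after link 4: o_4 = (-3.3301, -4.2321, -0.0000)
after link 5: o_5 = (-1.3301, -7.6962, 1.0000)

-1.330 -7.696 1.000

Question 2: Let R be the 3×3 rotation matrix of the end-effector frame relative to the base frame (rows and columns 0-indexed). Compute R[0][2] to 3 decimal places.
End-effector z-axis (col 2 of R) = (-0.8660,-0.5000,-0.0000)
R[0][2] = -0.8660

-0.866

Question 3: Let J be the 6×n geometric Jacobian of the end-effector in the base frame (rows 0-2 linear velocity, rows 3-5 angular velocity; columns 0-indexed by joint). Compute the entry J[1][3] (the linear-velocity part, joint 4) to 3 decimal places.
axis z_3 = (-0.0000,-0.0000,1.0000); lever o_n−o_3 = (-2.3301,-5.9641,3.0000)
cross product → J_v[:, 3] = (5.9641,-2.3301,0.0000)
J_ω[:, 3] = z_3
entry J[1][3] = -2.3301

-2.330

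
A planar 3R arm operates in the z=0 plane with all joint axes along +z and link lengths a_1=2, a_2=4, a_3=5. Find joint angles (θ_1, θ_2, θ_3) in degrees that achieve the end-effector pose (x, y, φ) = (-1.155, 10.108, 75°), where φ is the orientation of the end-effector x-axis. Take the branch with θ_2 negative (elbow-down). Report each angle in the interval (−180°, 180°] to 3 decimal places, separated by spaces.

wrist centre = target − a_3·(cos φ, sin φ) = (-2.4491, 5.2784)
cos θ_2 = (33.8593−2²−4²)/(2·2·4) = 0.8662; θ_2 = -29.9795° (elbow-down)
β = atan2(5.2784,-2.4491) = 114.8907°; ψ = atan2(-1.9988,5.4648) = -20.0900°
θ_1 = β − ψ = 134.9807°
θ_3 = φ − θ_1 − θ_2 = -30.0012° (wrapped to (-180°,180°])

134.981 -29.980 -30.001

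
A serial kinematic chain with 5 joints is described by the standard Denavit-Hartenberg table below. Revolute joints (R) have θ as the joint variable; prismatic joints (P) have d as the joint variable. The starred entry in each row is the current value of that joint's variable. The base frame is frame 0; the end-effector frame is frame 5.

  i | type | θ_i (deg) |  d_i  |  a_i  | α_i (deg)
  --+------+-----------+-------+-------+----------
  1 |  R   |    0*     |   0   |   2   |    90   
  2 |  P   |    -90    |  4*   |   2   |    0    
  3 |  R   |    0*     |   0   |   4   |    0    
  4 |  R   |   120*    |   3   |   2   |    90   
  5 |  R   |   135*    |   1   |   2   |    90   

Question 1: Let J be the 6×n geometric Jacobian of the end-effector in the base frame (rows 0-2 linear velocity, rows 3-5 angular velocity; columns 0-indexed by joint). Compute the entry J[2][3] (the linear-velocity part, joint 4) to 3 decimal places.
axis z_3 = (0.0000,-1.0000,0.0000); lever o_n−o_3 = (1.0073,-4.4142,-0.5731)
cross product → J_v[:, 3] = (0.5731,0.0000,1.0073)
J_ω[:, 3] = z_3
entry J[2][3] = 1.0073

1.007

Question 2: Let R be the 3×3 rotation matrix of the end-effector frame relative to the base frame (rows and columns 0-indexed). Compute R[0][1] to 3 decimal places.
End-effector y-axis (col 1 of R) = (0.5000,-0.0000,-0.8660)
R[0][1] = 0.5000

0.500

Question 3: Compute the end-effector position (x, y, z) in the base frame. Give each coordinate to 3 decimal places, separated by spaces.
3.007 -8.414 -6.573

after link 1: o_1 = (2.0000, 0.0000, 0.0000)
after link 2: o_2 = (2.0000, -4.0000, -2.0000)
after link 3: o_3 = (2.0000, -4.0000, -6.0000)
after link 4: o_4 = (3.7321, -7.0000, -5.0000)
after link 5: o_5 = (3.0073, -8.4142, -6.5731)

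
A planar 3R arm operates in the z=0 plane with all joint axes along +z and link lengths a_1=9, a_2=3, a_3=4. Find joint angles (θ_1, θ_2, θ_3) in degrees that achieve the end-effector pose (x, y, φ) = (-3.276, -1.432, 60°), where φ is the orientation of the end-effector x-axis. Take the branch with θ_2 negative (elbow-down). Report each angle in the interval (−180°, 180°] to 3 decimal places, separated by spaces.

wrist centre = target − a_3·(cos φ, sin φ) = (-5.2760, -4.8961)
cos θ_2 = (51.8080−9²−3²)/(2·9·3) = -0.7073; θ_2 = -135.0124° (elbow-down)
β = atan2(-4.8961,-5.2760) = -137.1388°; ψ = atan2(-2.1209,6.8782) = -17.1369°
θ_1 = β − ψ = -120.0020°
θ_3 = φ − θ_1 − θ_2 = -44.9856° (wrapped to (-180°,180°])

-120.002 -135.012 -44.986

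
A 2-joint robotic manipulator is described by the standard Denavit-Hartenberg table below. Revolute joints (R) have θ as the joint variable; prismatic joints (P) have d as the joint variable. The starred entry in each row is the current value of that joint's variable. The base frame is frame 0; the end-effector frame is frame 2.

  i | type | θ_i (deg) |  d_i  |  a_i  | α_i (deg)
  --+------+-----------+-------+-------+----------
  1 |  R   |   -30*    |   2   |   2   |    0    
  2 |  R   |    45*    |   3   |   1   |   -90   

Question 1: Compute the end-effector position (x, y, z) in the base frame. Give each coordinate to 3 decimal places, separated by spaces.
2.698 -0.741 5.000

after link 1: o_1 = (1.7321, -1.0000, 2.0000)
after link 2: o_2 = (2.6980, -0.7412, 5.0000)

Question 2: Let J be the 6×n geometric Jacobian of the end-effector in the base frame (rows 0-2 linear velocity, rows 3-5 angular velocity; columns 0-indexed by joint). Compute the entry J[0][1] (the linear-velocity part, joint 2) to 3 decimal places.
-0.259

axis z_1 = (0.0000,0.0000,1.0000); lever o_n−o_1 = (0.9659,0.2588,3.0000)
cross product → J_v[:, 1] = (-0.2588,0.9659,0.0000)
J_ω[:, 1] = z_1
entry J[0][1] = -0.2588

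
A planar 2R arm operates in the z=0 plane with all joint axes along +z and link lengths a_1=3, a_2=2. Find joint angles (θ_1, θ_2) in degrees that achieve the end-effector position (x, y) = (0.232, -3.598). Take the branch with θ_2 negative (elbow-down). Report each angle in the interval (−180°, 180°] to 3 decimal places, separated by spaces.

cos θ_2 = (12.9994−3²−2²)/(2·3·2) = -0.0000; θ_2 = -90.0027° (elbow-down)
β = atan2(-3.5980,0.2320) = -86.3107°; ψ = atan2(-2.0000,2.9999) = -33.6909°
θ_1 = β − ψ = -52.6198°

-52.620 -90.003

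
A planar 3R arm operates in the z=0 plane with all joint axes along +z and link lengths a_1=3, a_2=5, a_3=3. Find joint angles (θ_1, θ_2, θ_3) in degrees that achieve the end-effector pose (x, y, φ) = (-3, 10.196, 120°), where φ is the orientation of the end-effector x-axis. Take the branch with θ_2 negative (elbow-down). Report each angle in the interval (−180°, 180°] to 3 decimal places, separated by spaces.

120.006 -30.009 30.003

wrist centre = target − a_3·(cos φ, sin φ) = (-1.5000, 7.5979)
cos θ_2 = (59.9784−3²−5²)/(2·3·5) = 0.8659; θ_2 = -30.0088° (elbow-down)
β = atan2(7.5979,-1.5000) = 101.1679°; ψ = atan2(-2.5007,7.3297) = -18.8380°
θ_1 = β − ψ = 120.0058°
θ_3 = φ − θ_1 − θ_2 = 30.0030° (wrapped to (-180°,180°])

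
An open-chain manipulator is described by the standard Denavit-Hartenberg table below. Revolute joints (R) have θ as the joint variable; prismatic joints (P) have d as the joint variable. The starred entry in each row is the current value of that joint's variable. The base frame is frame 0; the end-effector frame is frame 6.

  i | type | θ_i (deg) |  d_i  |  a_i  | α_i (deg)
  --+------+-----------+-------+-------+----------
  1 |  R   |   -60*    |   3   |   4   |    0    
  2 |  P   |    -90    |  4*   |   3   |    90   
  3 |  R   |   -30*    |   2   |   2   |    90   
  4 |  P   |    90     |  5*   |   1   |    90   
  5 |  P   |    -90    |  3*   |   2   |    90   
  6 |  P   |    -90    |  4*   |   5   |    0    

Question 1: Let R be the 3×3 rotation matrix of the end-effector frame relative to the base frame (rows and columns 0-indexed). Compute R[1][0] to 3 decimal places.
0.433

End-effector x-axis (col 0 of R) = (0.7500,0.4330,0.5000)
R[1][0] = 0.4330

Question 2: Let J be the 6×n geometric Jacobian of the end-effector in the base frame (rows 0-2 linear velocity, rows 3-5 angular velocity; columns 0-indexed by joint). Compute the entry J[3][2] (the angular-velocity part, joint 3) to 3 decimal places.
axis z_2 = (-0.5000,0.8660,0.0000); lever o_n−o_2 = (1.7990,-0.1160,-2.5981)
cross product → J_v[:, 2] = (-2.2500,-1.2990,-1.5000)
J_ω[:, 2] = z_2
entry J[3][2] = -0.5000

-0.500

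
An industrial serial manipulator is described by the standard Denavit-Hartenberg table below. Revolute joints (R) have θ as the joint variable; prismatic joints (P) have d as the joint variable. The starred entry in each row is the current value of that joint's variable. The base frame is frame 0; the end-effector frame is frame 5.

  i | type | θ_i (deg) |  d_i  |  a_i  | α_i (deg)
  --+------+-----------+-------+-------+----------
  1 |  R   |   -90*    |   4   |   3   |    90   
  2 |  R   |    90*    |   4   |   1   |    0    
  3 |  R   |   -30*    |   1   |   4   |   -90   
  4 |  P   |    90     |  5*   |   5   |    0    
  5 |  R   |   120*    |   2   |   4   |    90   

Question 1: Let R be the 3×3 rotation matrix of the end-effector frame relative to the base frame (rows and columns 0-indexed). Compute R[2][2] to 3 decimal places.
End-effector z-axis (col 2 of R) = (0.8660,0.2500,-0.4330)
R[2][2] = -0.4330

-0.433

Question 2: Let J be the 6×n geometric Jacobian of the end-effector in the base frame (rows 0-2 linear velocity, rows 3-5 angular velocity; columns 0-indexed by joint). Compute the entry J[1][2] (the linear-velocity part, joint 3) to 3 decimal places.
3.964

axis z_2 = (-1.0000,-0.0000,0.0000); lever o_n−o_2 = (2.0000,5.7942,3.9641)
cross product → J_v[:, 2] = (-0.0000,3.9641,-5.7942)
J_ω[:, 2] = z_2
entry J[1][2] = 3.9641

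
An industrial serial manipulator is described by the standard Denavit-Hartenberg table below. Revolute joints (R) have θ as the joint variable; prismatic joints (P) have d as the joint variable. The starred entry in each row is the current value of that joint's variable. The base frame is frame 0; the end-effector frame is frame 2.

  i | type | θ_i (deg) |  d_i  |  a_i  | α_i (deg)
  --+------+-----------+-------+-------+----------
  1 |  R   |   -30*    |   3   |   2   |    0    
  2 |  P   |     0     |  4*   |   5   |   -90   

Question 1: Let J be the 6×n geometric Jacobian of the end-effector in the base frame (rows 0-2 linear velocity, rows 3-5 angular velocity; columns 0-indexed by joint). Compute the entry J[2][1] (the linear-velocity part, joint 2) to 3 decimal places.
prismatic axis z_1 = (0.0000,0.0000,1.0000)
J_v[:, 1] = z_1; J_ω[:, 1] = (0,0,0)
entry J[2][1] = 1.0000

1.000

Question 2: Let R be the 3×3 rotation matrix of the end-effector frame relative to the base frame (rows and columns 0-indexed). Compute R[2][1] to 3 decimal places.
-1.000

End-effector y-axis (col 1 of R) = (0.0000,0.0000,-1.0000)
R[2][1] = -1.0000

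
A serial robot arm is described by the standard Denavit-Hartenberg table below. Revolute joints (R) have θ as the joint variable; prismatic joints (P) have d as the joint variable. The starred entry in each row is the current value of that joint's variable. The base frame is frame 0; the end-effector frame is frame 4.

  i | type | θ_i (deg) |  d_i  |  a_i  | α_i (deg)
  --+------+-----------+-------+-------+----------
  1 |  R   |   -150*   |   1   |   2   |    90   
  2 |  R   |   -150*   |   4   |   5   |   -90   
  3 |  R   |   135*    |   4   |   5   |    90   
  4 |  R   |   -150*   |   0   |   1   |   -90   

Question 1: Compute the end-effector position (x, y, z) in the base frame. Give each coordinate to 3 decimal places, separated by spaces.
after link 1: o_1 = (-1.7321, -1.0000, 1.0000)
after link 2: o_2 = (0.0179, 4.6292, -1.5000)
after link 3: o_3 = (-2.5980, -0.9636, -3.1963)
after link 4: o_4 = (-2.2284, -0.0431, -3.0695)

-2.228 -0.043 -3.070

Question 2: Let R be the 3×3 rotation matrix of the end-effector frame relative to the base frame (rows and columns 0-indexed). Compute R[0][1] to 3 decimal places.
-0.884

End-effector y-axis (col 1 of R) = (-0.8839,0.3062,0.3536)
R[0][1] = -0.8839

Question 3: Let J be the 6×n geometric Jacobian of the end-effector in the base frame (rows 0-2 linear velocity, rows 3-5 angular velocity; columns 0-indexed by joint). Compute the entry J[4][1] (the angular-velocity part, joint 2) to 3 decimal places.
0.866

axis z_1 = (-0.5000,0.8660,0.0000); lever o_n−o_1 = (-0.4963,0.9569,-4.0695)
cross product → J_v[:, 1] = (-3.5243,-2.0348,-0.0486)
J_ω[:, 1] = z_1
entry J[4][1] = 0.8660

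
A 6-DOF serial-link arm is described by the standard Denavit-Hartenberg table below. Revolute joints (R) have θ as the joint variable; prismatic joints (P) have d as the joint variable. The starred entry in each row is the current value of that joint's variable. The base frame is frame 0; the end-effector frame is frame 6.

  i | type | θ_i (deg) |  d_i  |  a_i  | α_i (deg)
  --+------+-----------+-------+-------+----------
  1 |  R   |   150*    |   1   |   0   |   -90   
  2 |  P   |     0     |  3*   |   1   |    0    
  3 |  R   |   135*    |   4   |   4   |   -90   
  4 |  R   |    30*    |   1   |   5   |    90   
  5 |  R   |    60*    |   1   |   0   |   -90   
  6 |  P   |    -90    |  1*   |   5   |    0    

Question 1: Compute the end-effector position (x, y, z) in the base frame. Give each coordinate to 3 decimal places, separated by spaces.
after link 1: o_1 = (0.0000, 0.0000, 1.0000)
after link 2: o_2 = (-2.3660, -2.0981, 1.0000)
after link 3: o_3 = (-1.9165, -6.9764, -1.8284)
after link 4: o_4 = (2.5975, -6.6958, -4.1832)
after link 5: o_5 = (2.4707, -7.6226, -4.5367)
after link 6: o_6 = (1.4669, -12.5431, -5.4206)

1.467 -12.543 -5.421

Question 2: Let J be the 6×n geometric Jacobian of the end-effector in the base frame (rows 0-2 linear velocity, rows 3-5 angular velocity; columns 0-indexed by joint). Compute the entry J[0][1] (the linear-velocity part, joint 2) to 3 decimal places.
-0.500

prismatic axis z_1 = (-0.5000,-0.8660,0.0000)
J_v[:, 1] = z_1; J_ω[:, 1] = (0,0,0)
entry J[0][1] = -0.5000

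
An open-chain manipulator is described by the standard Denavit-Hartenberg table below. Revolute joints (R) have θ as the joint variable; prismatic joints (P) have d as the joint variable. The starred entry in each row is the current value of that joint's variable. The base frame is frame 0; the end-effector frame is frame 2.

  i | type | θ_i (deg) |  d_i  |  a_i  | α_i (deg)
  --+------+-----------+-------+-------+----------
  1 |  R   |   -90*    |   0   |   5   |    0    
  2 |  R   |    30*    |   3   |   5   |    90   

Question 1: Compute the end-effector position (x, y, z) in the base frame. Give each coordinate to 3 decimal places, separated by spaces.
after link 1: o_1 = (0.0000, -5.0000, 0.0000)
after link 2: o_2 = (2.5000, -9.3301, 3.0000)

2.500 -9.330 3.000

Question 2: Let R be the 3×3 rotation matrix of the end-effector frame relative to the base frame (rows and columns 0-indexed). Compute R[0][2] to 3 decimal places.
End-effector z-axis (col 2 of R) = (-0.8660,-0.5000,0.0000)
R[0][2] = -0.8660

-0.866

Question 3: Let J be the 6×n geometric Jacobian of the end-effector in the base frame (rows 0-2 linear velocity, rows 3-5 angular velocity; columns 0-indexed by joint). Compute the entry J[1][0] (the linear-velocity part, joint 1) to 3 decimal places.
axis z_0 = ẑ; lever o_n−o_0 = (2.5000,-9.3301,3.0000)
cross product → J_v[:, 0] = (9.3301,2.5000,-0.0000)
J_ω[:, 0] = z_0
entry J[1][0] = 2.5000

2.500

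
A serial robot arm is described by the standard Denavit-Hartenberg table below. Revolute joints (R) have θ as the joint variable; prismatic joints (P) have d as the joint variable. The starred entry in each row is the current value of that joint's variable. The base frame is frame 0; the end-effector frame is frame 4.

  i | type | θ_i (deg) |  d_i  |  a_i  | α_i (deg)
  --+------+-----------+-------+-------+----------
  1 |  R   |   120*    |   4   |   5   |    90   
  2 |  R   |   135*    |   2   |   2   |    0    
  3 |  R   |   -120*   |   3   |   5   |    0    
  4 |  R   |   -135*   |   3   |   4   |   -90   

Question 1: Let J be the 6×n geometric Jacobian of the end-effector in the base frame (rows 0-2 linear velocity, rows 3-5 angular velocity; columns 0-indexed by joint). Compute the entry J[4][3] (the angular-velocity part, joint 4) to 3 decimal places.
axis z_3 = (0.8660,0.5000,0.0000); lever o_n−o_3 = (3.5981,-0.2321,-3.4641)
cross product → J_v[:, 3] = (-1.7321,3.0000,-2.0000)
J_ω[:, 3] = z_3
entry J[4][3] = 0.5000

0.500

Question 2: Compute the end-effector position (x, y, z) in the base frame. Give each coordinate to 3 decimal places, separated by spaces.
3.720 9.556 3.244

after link 1: o_1 = (-2.5000, 4.3301, 4.0000)
after link 2: o_2 = (-0.0608, 4.1054, 5.4142)
after link 3: o_3 = (0.1224, 9.7880, 6.7083)
after link 4: o_4 = (3.7205, 9.5559, 3.2442)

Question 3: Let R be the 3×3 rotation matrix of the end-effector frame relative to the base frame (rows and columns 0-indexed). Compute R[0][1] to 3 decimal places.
End-effector y-axis (col 1 of R) = (-0.8660,-0.5000,-0.0000)
R[0][1] = -0.8660

-0.866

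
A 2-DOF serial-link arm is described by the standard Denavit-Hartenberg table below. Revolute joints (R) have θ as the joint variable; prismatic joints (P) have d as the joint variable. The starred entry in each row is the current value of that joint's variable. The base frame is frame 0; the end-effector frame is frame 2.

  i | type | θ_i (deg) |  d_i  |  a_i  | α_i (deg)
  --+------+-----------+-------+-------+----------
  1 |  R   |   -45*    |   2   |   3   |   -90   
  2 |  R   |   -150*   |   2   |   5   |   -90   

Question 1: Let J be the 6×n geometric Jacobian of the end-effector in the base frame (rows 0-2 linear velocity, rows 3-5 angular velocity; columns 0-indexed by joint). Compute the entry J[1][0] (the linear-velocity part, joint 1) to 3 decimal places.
0.474

axis z_0 = ẑ; lever o_n−o_0 = (0.4737,2.3548,4.5000)
cross product → J_v[:, 0] = (-2.3548,0.4737,0.0000)
J_ω[:, 0] = z_0
entry J[1][0] = 0.4737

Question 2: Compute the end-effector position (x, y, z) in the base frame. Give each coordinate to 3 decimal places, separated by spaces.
0.474 2.355 4.500

after link 1: o_1 = (2.1213, -2.1213, 2.0000)
after link 2: o_2 = (0.4737, 2.3548, 4.5000)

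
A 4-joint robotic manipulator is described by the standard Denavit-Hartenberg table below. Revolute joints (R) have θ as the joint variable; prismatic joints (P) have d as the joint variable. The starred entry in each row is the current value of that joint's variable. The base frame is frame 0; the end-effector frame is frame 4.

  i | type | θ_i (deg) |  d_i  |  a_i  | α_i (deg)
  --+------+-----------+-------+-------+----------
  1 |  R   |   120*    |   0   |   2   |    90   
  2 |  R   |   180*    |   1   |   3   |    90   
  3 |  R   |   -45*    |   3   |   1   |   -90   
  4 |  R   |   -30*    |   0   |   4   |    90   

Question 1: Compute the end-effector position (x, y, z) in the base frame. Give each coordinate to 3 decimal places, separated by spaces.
0.211 -4.678 5.000

after link 1: o_1 = (-1.0000, 1.7321, 0.0000)
after link 2: o_2 = (1.3660, -0.3660, 0.0000)
after link 3: o_3 = (1.1072, -1.3320, 3.0000)
after link 4: o_4 = (0.2106, -4.6780, 5.0000)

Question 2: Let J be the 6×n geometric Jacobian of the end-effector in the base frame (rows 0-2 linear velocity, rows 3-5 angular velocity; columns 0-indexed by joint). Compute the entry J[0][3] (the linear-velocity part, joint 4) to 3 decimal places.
-0.518

axis z_3 = (0.9659,-0.2588,0.0000); lever o_n−o_3 = (-0.8966,-3.3461,2.0000)
cross product → J_v[:, 3] = (-0.5176,-1.9319,-3.4641)
J_ω[:, 3] = z_3
entry J[0][3] = -0.5176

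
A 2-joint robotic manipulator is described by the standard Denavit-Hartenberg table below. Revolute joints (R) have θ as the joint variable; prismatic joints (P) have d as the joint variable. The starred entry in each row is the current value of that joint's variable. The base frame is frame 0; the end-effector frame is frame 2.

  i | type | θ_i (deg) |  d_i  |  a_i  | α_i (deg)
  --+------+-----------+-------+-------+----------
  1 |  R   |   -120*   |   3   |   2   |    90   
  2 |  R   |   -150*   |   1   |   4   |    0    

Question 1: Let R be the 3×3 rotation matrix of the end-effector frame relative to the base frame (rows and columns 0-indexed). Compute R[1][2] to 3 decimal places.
End-effector z-axis (col 2 of R) = (-0.8660,0.5000,0.0000)
R[1][2] = 0.5000

0.500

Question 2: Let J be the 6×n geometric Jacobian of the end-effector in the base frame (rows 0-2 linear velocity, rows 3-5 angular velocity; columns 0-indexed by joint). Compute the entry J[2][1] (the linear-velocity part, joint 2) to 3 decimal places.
axis z_1 = (-0.8660,0.5000,0.0000); lever o_n−o_1 = (0.8660,3.5000,-2.0000)
cross product → J_v[:, 1] = (-1.0000,-1.7321,-3.4641)
J_ω[:, 1] = z_1
entry J[2][1] = -3.4641

-3.464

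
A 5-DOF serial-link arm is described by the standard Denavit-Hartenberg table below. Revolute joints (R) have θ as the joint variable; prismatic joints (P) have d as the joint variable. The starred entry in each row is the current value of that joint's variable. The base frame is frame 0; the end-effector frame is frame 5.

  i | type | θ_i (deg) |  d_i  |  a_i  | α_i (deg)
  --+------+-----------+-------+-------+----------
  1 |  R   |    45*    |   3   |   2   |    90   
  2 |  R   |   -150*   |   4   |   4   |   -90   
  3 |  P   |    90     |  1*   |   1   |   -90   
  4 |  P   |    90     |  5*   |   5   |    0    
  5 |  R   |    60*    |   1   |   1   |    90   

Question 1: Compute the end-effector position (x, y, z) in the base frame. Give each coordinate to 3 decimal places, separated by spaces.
3.782 -1.686 7.897

after link 1: o_1 = (1.4142, 1.4142, 3.0000)
after link 2: o_2 = (1.7932, -3.8637, 1.0000)
after link 3: o_3 = (1.4396, -2.8030, 0.1340)
after link 4: o_4 = (2.7337, -1.5089, 6.9641)
after link 5: o_5 = (3.7817, -1.6857, 7.8971)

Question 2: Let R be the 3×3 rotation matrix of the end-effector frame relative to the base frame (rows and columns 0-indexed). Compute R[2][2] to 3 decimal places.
End-effector z-axis (col 2 of R) = (-0.6597,0.0474,0.7500)
R[2][2] = 0.7500

0.750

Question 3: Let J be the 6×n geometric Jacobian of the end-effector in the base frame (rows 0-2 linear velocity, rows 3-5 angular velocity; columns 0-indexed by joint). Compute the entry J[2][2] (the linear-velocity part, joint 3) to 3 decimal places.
prismatic axis z_2 = (0.3536,0.3536,-0.8660)
J_v[:, 2] = z_2; J_ω[:, 2] = (0,0,0)
entry J[2][2] = -0.8660

-0.866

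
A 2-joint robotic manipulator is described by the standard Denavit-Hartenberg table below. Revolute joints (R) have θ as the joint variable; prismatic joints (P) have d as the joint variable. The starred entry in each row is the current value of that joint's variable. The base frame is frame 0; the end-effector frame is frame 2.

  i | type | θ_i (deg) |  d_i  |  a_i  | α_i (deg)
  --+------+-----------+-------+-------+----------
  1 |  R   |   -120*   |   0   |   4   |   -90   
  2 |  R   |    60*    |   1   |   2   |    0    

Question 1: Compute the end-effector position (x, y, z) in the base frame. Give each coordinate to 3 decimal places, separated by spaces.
-1.634 -4.830 -1.732

after link 1: o_1 = (-2.0000, -3.4641, 0.0000)
after link 2: o_2 = (-1.6340, -4.8301, -1.7321)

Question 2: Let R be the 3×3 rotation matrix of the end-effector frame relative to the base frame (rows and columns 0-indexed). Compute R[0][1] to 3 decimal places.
End-effector y-axis (col 1 of R) = (0.4330,0.7500,-0.5000)
R[0][1] = 0.4330

0.433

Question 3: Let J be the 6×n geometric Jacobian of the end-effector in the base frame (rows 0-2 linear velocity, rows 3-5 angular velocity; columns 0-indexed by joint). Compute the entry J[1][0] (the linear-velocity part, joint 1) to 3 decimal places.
-1.634

axis z_0 = ẑ; lever o_n−o_0 = (-1.6340,-4.8301,-1.7321)
cross product → J_v[:, 0] = (4.8301,-1.6340,0.0000)
J_ω[:, 0] = z_0
entry J[1][0] = -1.6340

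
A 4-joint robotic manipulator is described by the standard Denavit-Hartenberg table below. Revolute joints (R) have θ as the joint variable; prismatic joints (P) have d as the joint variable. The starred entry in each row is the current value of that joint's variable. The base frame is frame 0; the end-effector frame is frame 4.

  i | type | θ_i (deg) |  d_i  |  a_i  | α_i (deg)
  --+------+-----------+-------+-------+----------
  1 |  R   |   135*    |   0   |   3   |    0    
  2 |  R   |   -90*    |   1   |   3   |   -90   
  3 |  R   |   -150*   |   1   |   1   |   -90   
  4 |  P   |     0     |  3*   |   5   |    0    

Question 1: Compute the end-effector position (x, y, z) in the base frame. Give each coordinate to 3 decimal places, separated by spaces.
-3.321 2.336 6.598

after link 1: o_1 = (-2.1213, 2.1213, 0.0000)
after link 2: o_2 = (0.0000, 4.2426, 1.0000)
after link 3: o_3 = (-1.3195, 4.3374, 1.5000)
after link 4: o_4 = (-3.3207, 2.3362, 6.5981)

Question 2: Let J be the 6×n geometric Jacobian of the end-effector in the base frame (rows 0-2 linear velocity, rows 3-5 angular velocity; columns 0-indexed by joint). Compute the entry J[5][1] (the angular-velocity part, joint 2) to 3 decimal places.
axis z_1 = (0.0000,0.0000,1.0000); lever o_n−o_1 = (-1.1994,0.2149,6.5981)
cross product → J_v[:, 1] = (-0.2149,-1.1994,0.0000)
J_ω[:, 1] = z_1
entry J[5][1] = 1.0000

1.000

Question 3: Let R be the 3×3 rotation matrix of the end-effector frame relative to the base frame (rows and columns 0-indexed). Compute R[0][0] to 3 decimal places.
-0.612

End-effector x-axis (col 0 of R) = (-0.6124,-0.6124,0.5000)
R[0][0] = -0.6124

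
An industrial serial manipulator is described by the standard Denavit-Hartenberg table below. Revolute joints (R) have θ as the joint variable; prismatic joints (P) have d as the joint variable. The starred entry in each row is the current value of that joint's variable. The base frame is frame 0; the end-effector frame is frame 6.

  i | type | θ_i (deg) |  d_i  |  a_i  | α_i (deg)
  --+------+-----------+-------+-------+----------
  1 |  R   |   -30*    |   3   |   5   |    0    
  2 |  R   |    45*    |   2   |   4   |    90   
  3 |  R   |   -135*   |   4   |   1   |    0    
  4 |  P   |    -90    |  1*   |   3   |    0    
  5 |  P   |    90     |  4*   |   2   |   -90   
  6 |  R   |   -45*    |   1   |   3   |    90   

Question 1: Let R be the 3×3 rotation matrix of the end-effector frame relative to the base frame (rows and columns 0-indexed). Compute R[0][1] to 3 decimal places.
End-effector y-axis (col 1 of R) = (0.6830,0.1830,-0.7071)
R[0][1] = 0.6830

0.683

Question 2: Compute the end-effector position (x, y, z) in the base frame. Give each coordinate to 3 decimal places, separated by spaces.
after link 1: o_1 = (4.3301, -2.5000, 3.0000)
after link 2: o_2 = (8.1938, -1.4647, 5.0000)
after link 3: o_3 = (8.5461, -5.5114, 4.2929)
after link 4: o_4 = (6.7559, -7.0264, 6.4142)
after link 5: o_5 = (6.4251, -11.2561, 5.0000)
after link 6: o_6 = (6.2083, -13.5104, 2.7929)

6.208 -13.510 2.793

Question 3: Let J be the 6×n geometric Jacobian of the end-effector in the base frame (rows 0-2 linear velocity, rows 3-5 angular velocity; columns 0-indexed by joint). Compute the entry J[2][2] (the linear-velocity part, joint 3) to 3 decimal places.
-5.036

axis z_2 = (0.2588,-0.9659,0.0000); lever o_n−o_2 = (-1.9855,-12.0457,-2.2071)
cross product → J_v[:, 2] = (2.1319,0.5712,-5.0355)
J_ω[:, 2] = z_2
entry J[2][2] = -5.0355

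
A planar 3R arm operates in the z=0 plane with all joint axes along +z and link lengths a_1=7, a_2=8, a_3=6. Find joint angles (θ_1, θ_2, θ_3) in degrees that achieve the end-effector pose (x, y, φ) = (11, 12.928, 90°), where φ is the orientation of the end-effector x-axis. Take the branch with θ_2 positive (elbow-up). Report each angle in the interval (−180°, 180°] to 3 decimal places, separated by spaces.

-0.002 60.002 30.000

wrist centre = target − a_3·(cos φ, sin φ) = (11.0000, 6.9280)
cos θ_2 = (168.9972−7²−8²)/(2·7·8) = 0.5000; θ_2 = 60.0017° (elbow-up)
β = atan2(6.9280,11.0000) = 32.2035°; ψ = atan2(6.9283,10.9998) = 32.2051°
θ_1 = β − ψ = -0.0017°
θ_3 = φ − θ_1 − θ_2 = 30.0000° (wrapped to (-180°,180°])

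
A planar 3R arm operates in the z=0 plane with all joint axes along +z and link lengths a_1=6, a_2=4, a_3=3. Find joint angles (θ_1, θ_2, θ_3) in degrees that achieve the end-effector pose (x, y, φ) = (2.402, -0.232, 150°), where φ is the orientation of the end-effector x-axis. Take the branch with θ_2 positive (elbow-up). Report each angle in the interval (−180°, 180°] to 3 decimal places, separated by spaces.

-59.999 119.999 90.000

wrist centre = target − a_3·(cos φ, sin φ) = (5.0001, -1.7320)
cos θ_2 = (28.0006−6²−4²)/(2·6·4) = -0.5000; θ_2 = 119.9992° (elbow-up)
β = atan2(-1.7320,5.0001) = -19.1058°; ψ = atan2(3.4641,4.0000) = 40.8933°
θ_1 = β − ψ = -59.9991°
θ_3 = φ − θ_1 − θ_2 = 89.9999° (wrapped to (-180°,180°])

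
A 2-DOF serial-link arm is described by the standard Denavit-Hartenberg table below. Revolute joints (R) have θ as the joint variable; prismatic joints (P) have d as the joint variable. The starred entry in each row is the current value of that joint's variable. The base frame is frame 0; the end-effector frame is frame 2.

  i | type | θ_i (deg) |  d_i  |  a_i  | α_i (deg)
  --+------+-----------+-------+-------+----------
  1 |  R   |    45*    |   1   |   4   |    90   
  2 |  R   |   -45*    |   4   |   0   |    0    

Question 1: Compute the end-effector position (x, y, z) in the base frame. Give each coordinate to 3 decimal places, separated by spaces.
5.657 -0.000 1.000

after link 1: o_1 = (2.8284, 2.8284, 1.0000)
after link 2: o_2 = (5.6569, -0.0000, 1.0000)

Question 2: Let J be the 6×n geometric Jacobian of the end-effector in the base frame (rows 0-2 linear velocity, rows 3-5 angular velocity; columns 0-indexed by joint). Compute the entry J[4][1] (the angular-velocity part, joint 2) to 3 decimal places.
-0.707

axis z_1 = (0.7071,-0.7071,0.0000); lever o_n−o_1 = (2.8284,-2.8284,0.0000)
cross product → J_v[:, 1] = (0.0000,0.0000,-0.0000)
J_ω[:, 1] = z_1
entry J[4][1] = -0.7071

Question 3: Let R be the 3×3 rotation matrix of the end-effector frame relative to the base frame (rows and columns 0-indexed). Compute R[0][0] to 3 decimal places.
0.500

End-effector x-axis (col 0 of R) = (0.5000,0.5000,-0.7071)
R[0][0] = 0.5000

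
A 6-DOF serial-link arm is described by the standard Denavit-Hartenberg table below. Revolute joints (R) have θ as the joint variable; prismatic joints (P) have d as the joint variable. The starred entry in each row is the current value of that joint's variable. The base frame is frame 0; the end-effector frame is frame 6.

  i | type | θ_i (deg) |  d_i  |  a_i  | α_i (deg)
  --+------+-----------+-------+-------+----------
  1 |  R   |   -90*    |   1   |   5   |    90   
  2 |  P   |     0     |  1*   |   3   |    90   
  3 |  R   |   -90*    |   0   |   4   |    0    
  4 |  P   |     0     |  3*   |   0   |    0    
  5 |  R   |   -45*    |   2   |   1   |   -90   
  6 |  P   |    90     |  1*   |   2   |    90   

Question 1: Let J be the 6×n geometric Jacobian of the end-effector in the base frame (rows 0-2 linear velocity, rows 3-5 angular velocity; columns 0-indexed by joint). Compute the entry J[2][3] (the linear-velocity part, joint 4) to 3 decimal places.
prismatic axis z_3 = (-0.0000,-0.0000,-1.0000)
J_v[:, 3] = z_3; J_ω[:, 3] = (0,0,0)
entry J[2][3] = -1.0000

-1.000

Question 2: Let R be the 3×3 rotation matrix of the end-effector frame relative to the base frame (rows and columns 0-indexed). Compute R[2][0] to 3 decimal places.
End-effector x-axis (col 0 of R) = (0.0000,-0.0000,1.0000)
R[2][0] = 1.0000

1.000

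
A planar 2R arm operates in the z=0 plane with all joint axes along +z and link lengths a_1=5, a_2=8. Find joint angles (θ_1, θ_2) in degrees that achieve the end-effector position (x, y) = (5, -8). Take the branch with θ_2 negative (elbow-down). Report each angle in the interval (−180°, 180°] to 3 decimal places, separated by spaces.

0.000 -90.000

cos θ_2 = (89.0000−5²−8²)/(2·5·8) = 0.0000; θ_2 = -90.0000° (elbow-down)
β = atan2(-8.0000,5.0000) = -57.9946°; ψ = atan2(-8.0000,5.0000) = -57.9946°
θ_1 = β − ψ = 0.0000°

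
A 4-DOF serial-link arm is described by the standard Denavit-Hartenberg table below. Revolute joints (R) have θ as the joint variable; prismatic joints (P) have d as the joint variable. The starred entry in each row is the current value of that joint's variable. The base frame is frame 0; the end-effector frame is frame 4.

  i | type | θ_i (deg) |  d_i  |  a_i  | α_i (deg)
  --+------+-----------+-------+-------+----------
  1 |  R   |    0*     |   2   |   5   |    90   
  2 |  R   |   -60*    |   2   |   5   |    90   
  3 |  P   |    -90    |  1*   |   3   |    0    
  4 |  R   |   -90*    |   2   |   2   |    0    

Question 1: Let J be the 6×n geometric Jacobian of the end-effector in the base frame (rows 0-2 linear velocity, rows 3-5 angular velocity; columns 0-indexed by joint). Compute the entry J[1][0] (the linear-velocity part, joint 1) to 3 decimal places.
3.902

axis z_0 = ẑ; lever o_n−o_0 = (3.9019,1.0000,-2.0981)
cross product → J_v[:, 0] = (-1.0000,3.9019,0.0000)
J_ω[:, 0] = z_0
entry J[1][0] = 3.9019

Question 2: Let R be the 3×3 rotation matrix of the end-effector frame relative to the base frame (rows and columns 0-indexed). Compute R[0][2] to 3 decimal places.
End-effector z-axis (col 2 of R) = (-0.8660,-0.0000,-0.5000)
R[0][2] = -0.8660

-0.866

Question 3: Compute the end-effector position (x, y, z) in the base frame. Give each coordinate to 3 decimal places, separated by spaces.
3.902 1.000 -2.098

after link 1: o_1 = (5.0000, 0.0000, 2.0000)
after link 2: o_2 = (7.5000, -2.0000, -2.3301)
after link 3: o_3 = (6.6340, 1.0000, -2.8301)
after link 4: o_4 = (3.9019, 1.0000, -2.0981)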